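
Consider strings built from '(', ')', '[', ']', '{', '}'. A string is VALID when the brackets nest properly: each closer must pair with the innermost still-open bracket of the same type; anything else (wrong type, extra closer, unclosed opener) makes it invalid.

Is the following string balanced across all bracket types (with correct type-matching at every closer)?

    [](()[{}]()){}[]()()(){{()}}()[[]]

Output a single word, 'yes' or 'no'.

Answer: yes

Derivation:
pos 0: push '['; stack = [
pos 1: ']' matches '['; pop; stack = (empty)
pos 2: push '('; stack = (
pos 3: push '('; stack = ((
pos 4: ')' matches '('; pop; stack = (
pos 5: push '['; stack = ([
pos 6: push '{'; stack = ([{
pos 7: '}' matches '{'; pop; stack = ([
pos 8: ']' matches '['; pop; stack = (
pos 9: push '('; stack = ((
pos 10: ')' matches '('; pop; stack = (
pos 11: ')' matches '('; pop; stack = (empty)
pos 12: push '{'; stack = {
pos 13: '}' matches '{'; pop; stack = (empty)
pos 14: push '['; stack = [
pos 15: ']' matches '['; pop; stack = (empty)
pos 16: push '('; stack = (
pos 17: ')' matches '('; pop; stack = (empty)
pos 18: push '('; stack = (
pos 19: ')' matches '('; pop; stack = (empty)
pos 20: push '('; stack = (
pos 21: ')' matches '('; pop; stack = (empty)
pos 22: push '{'; stack = {
pos 23: push '{'; stack = {{
pos 24: push '('; stack = {{(
pos 25: ')' matches '('; pop; stack = {{
pos 26: '}' matches '{'; pop; stack = {
pos 27: '}' matches '{'; pop; stack = (empty)
pos 28: push '('; stack = (
pos 29: ')' matches '('; pop; stack = (empty)
pos 30: push '['; stack = [
pos 31: push '['; stack = [[
pos 32: ']' matches '['; pop; stack = [
pos 33: ']' matches '['; pop; stack = (empty)
end: stack empty → VALID
Verdict: properly nested → yes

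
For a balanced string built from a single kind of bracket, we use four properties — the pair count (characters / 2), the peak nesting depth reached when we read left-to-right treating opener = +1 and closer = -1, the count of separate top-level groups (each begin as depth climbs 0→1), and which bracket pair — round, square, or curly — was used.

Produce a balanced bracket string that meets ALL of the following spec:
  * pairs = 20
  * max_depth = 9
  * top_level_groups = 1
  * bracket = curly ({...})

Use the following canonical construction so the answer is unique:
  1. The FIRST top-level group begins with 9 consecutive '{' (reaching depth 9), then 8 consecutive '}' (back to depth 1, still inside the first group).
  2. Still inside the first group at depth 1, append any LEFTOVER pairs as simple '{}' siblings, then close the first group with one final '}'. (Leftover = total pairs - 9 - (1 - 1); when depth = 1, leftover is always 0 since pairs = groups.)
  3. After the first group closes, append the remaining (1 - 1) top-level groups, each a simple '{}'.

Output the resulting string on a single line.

Answer: {{{{{{{{{}}}}}}}}{}{}{}{}{}{}{}{}{}{}{}}

Derivation:
Spec: pairs=20 depth=9 groups=1
Leftover pairs = 20 - 9 - (1-1) = 11
First group: deep chain of depth 9 + 11 sibling pairs
Remaining 0 groups: simple '{}' each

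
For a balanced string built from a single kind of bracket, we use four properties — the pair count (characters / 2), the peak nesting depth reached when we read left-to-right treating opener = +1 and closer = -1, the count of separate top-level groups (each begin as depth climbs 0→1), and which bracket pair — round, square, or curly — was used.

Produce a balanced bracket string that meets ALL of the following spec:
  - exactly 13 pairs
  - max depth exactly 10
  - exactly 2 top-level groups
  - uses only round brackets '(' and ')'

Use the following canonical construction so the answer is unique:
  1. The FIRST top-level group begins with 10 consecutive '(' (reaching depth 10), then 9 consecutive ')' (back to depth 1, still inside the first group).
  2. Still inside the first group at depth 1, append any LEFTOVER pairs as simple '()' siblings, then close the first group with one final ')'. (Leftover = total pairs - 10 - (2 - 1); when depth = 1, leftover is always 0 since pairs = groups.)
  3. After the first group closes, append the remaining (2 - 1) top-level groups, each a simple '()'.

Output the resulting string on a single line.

Spec: pairs=13 depth=10 groups=2
Leftover pairs = 13 - 10 - (2-1) = 2
First group: deep chain of depth 10 + 2 sibling pairs
Remaining 1 groups: simple '()' each

Answer: (((((((((()))))))))()())()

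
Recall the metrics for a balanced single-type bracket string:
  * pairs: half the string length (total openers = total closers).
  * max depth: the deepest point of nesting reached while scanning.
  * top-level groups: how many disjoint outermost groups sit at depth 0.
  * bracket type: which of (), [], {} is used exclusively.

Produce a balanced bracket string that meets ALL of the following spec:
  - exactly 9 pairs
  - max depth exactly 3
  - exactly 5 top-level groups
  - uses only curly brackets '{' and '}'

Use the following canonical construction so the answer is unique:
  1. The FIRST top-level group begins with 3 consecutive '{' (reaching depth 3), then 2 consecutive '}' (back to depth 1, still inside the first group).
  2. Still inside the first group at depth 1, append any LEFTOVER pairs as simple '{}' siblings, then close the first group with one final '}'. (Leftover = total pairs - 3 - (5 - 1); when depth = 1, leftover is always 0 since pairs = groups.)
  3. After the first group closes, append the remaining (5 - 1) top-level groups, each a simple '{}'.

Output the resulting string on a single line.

Spec: pairs=9 depth=3 groups=5
Leftover pairs = 9 - 3 - (5-1) = 2
First group: deep chain of depth 3 + 2 sibling pairs
Remaining 4 groups: simple '{}' each

Answer: {{{}}{}{}}{}{}{}{}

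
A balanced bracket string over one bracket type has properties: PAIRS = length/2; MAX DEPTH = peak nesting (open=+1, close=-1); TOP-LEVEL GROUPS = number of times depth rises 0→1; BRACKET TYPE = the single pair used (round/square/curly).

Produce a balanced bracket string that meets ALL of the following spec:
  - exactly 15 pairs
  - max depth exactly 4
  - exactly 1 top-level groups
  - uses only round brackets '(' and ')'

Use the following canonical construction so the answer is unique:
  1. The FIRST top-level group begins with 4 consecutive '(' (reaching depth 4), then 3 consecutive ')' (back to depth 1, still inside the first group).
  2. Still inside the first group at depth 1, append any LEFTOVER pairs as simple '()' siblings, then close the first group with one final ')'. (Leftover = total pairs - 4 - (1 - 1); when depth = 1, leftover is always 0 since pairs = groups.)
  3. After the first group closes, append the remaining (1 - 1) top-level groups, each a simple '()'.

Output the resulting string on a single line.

Spec: pairs=15 depth=4 groups=1
Leftover pairs = 15 - 4 - (1-1) = 11
First group: deep chain of depth 4 + 11 sibling pairs
Remaining 0 groups: simple '()' each

Answer: (((()))()()()()()()()()()()())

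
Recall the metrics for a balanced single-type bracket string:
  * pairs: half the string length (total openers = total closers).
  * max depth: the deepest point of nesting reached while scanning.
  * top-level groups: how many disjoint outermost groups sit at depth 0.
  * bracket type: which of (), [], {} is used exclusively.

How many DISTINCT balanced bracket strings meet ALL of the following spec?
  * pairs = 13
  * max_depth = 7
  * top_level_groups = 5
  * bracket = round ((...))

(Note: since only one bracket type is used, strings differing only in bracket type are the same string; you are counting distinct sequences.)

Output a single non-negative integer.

Answer: 665

Derivation:
Spec: pairs=13 depth=7 groups=5
Count(depth <= 7) = 48360
Count(depth <= 6) = 47695
Count(depth == 7) = 48360 - 47695 = 665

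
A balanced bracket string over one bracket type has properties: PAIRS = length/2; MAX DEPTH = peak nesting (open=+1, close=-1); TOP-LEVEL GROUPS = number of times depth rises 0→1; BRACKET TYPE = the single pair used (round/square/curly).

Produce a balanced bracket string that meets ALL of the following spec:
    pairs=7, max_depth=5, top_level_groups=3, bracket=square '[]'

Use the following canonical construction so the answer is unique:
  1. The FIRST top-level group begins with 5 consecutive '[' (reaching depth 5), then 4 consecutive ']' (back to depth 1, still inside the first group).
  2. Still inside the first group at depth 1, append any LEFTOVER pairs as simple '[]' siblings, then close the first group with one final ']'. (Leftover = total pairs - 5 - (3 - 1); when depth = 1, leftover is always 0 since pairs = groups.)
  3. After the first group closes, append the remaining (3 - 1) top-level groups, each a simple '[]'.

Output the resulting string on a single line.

Answer: [[[[[]]]]][][]

Derivation:
Spec: pairs=7 depth=5 groups=3
Leftover pairs = 7 - 5 - (3-1) = 0
First group: deep chain of depth 5 + 0 sibling pairs
Remaining 2 groups: simple '[]' each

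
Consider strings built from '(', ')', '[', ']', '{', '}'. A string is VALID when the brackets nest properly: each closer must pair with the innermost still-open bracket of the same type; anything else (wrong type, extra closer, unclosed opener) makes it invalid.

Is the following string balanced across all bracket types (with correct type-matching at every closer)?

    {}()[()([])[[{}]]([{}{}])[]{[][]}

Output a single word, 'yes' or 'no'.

Answer: no

Derivation:
pos 0: push '{'; stack = {
pos 1: '}' matches '{'; pop; stack = (empty)
pos 2: push '('; stack = (
pos 3: ')' matches '('; pop; stack = (empty)
pos 4: push '['; stack = [
pos 5: push '('; stack = [(
pos 6: ')' matches '('; pop; stack = [
pos 7: push '('; stack = [(
pos 8: push '['; stack = [([
pos 9: ']' matches '['; pop; stack = [(
pos 10: ')' matches '('; pop; stack = [
pos 11: push '['; stack = [[
pos 12: push '['; stack = [[[
pos 13: push '{'; stack = [[[{
pos 14: '}' matches '{'; pop; stack = [[[
pos 15: ']' matches '['; pop; stack = [[
pos 16: ']' matches '['; pop; stack = [
pos 17: push '('; stack = [(
pos 18: push '['; stack = [([
pos 19: push '{'; stack = [([{
pos 20: '}' matches '{'; pop; stack = [([
pos 21: push '{'; stack = [([{
pos 22: '}' matches '{'; pop; stack = [([
pos 23: ']' matches '['; pop; stack = [(
pos 24: ')' matches '('; pop; stack = [
pos 25: push '['; stack = [[
pos 26: ']' matches '['; pop; stack = [
pos 27: push '{'; stack = [{
pos 28: push '['; stack = [{[
pos 29: ']' matches '['; pop; stack = [{
pos 30: push '['; stack = [{[
pos 31: ']' matches '['; pop; stack = [{
pos 32: '}' matches '{'; pop; stack = [
end: stack still non-empty ([) → INVALID
Verdict: unclosed openers at end: [ → no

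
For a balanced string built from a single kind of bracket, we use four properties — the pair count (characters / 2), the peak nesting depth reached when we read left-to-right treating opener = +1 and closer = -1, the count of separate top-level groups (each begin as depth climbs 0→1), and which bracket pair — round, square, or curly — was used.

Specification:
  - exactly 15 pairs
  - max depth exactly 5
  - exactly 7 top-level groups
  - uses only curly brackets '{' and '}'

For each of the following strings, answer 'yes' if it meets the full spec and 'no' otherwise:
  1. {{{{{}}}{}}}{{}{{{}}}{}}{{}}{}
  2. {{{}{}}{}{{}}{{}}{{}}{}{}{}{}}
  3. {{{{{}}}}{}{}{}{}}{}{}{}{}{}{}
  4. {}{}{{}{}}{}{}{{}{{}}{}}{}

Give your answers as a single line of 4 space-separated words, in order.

Answer: no no yes no

Derivation:
String 1 '{{{{{}}}{}}}{{}{{{}}}{}}{{}}{}': depth seq [1 2 3 4 5 4 3 2 3 2 1 0 1 2 1 2 3 4 3 2 1 2 1 0 1 2 1 0 1 0]
  -> pairs=15 depth=5 groups=4 -> no
String 2 '{{{}{}}{}{{}}{{}}{{}}{}{}{}{}}': depth seq [1 2 3 2 3 2 1 2 1 2 3 2 1 2 3 2 1 2 3 2 1 2 1 2 1 2 1 2 1 0]
  -> pairs=15 depth=3 groups=1 -> no
String 3 '{{{{{}}}}{}{}{}{}}{}{}{}{}{}{}': depth seq [1 2 3 4 5 4 3 2 1 2 1 2 1 2 1 2 1 0 1 0 1 0 1 0 1 0 1 0 1 0]
  -> pairs=15 depth=5 groups=7 -> yes
String 4 '{}{}{{}{}}{}{}{{}{{}}{}}{}': depth seq [1 0 1 0 1 2 1 2 1 0 1 0 1 0 1 2 1 2 3 2 1 2 1 0 1 0]
  -> pairs=13 depth=3 groups=7 -> no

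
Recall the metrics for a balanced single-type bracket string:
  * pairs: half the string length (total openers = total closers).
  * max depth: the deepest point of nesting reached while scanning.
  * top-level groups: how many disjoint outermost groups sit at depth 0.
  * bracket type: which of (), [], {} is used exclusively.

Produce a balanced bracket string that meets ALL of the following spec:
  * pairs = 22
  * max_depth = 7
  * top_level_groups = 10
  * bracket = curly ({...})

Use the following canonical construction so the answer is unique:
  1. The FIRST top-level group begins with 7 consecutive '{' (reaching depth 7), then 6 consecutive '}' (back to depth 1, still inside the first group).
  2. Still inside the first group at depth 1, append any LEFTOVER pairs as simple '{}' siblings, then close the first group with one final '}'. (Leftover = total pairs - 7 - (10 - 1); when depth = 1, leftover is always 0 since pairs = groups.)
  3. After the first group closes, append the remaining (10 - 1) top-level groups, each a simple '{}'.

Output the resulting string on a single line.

Answer: {{{{{{{}}}}}}{}{}{}{}{}{}}{}{}{}{}{}{}{}{}{}

Derivation:
Spec: pairs=22 depth=7 groups=10
Leftover pairs = 22 - 7 - (10-1) = 6
First group: deep chain of depth 7 + 6 sibling pairs
Remaining 9 groups: simple '{}' each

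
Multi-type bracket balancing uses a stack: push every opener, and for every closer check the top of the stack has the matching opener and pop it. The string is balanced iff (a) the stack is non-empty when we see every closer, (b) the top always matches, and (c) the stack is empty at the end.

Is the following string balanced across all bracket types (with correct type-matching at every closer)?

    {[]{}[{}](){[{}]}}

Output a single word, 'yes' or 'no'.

Answer: yes

Derivation:
pos 0: push '{'; stack = {
pos 1: push '['; stack = {[
pos 2: ']' matches '['; pop; stack = {
pos 3: push '{'; stack = {{
pos 4: '}' matches '{'; pop; stack = {
pos 5: push '['; stack = {[
pos 6: push '{'; stack = {[{
pos 7: '}' matches '{'; pop; stack = {[
pos 8: ']' matches '['; pop; stack = {
pos 9: push '('; stack = {(
pos 10: ')' matches '('; pop; stack = {
pos 11: push '{'; stack = {{
pos 12: push '['; stack = {{[
pos 13: push '{'; stack = {{[{
pos 14: '}' matches '{'; pop; stack = {{[
pos 15: ']' matches '['; pop; stack = {{
pos 16: '}' matches '{'; pop; stack = {
pos 17: '}' matches '{'; pop; stack = (empty)
end: stack empty → VALID
Verdict: properly nested → yes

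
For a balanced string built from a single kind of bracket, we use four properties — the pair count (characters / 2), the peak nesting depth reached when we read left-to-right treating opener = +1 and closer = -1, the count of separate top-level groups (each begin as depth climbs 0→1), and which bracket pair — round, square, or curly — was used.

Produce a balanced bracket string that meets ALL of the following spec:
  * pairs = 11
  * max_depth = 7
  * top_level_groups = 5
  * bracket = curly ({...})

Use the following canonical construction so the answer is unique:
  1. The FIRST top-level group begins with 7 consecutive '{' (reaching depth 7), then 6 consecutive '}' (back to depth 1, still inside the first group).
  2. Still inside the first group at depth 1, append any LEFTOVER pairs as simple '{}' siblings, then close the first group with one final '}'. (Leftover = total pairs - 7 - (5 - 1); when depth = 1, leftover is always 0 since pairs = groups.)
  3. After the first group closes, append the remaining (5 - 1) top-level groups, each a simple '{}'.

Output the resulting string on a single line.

Spec: pairs=11 depth=7 groups=5
Leftover pairs = 11 - 7 - (5-1) = 0
First group: deep chain of depth 7 + 0 sibling pairs
Remaining 4 groups: simple '{}' each

Answer: {{{{{{{}}}}}}}{}{}{}{}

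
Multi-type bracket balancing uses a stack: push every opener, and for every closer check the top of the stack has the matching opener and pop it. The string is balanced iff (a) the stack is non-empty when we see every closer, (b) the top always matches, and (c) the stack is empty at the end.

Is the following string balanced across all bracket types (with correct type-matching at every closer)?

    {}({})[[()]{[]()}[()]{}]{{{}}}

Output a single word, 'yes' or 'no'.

pos 0: push '{'; stack = {
pos 1: '}' matches '{'; pop; stack = (empty)
pos 2: push '('; stack = (
pos 3: push '{'; stack = ({
pos 4: '}' matches '{'; pop; stack = (
pos 5: ')' matches '('; pop; stack = (empty)
pos 6: push '['; stack = [
pos 7: push '['; stack = [[
pos 8: push '('; stack = [[(
pos 9: ')' matches '('; pop; stack = [[
pos 10: ']' matches '['; pop; stack = [
pos 11: push '{'; stack = [{
pos 12: push '['; stack = [{[
pos 13: ']' matches '['; pop; stack = [{
pos 14: push '('; stack = [{(
pos 15: ')' matches '('; pop; stack = [{
pos 16: '}' matches '{'; pop; stack = [
pos 17: push '['; stack = [[
pos 18: push '('; stack = [[(
pos 19: ')' matches '('; pop; stack = [[
pos 20: ']' matches '['; pop; stack = [
pos 21: push '{'; stack = [{
pos 22: '}' matches '{'; pop; stack = [
pos 23: ']' matches '['; pop; stack = (empty)
pos 24: push '{'; stack = {
pos 25: push '{'; stack = {{
pos 26: push '{'; stack = {{{
pos 27: '}' matches '{'; pop; stack = {{
pos 28: '}' matches '{'; pop; stack = {
pos 29: '}' matches '{'; pop; stack = (empty)
end: stack empty → VALID
Verdict: properly nested → yes

Answer: yes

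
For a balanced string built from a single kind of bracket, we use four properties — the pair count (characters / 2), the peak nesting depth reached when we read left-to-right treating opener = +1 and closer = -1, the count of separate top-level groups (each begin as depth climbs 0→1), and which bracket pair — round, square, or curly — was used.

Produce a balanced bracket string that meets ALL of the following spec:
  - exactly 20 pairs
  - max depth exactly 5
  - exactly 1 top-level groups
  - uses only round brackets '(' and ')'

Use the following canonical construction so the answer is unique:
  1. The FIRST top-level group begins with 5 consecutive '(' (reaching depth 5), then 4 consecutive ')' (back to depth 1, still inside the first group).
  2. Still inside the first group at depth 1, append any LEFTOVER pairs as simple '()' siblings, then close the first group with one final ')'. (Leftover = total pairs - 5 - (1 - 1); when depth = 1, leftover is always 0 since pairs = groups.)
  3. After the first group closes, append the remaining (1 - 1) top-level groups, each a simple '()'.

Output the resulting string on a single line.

Spec: pairs=20 depth=5 groups=1
Leftover pairs = 20 - 5 - (1-1) = 15
First group: deep chain of depth 5 + 15 sibling pairs
Remaining 0 groups: simple '()' each

Answer: ((((())))()()()()()()()()()()()()()()())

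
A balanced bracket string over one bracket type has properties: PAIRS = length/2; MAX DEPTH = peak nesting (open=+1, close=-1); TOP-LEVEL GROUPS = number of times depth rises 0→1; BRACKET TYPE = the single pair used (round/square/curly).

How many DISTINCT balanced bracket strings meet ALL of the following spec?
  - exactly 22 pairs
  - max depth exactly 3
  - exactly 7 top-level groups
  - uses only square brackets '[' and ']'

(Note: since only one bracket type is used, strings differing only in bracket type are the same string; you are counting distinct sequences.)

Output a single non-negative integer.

Spec: pairs=22 depth=3 groups=7
Count(depth <= 3) = 71129856
Count(depth <= 2) = 54264
Count(depth == 3) = 71129856 - 54264 = 71075592

Answer: 71075592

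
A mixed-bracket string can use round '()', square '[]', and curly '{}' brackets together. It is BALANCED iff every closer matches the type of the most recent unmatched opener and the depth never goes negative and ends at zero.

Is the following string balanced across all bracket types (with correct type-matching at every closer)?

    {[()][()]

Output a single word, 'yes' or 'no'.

pos 0: push '{'; stack = {
pos 1: push '['; stack = {[
pos 2: push '('; stack = {[(
pos 3: ')' matches '('; pop; stack = {[
pos 4: ']' matches '['; pop; stack = {
pos 5: push '['; stack = {[
pos 6: push '('; stack = {[(
pos 7: ')' matches '('; pop; stack = {[
pos 8: ']' matches '['; pop; stack = {
end: stack still non-empty ({) → INVALID
Verdict: unclosed openers at end: { → no

Answer: no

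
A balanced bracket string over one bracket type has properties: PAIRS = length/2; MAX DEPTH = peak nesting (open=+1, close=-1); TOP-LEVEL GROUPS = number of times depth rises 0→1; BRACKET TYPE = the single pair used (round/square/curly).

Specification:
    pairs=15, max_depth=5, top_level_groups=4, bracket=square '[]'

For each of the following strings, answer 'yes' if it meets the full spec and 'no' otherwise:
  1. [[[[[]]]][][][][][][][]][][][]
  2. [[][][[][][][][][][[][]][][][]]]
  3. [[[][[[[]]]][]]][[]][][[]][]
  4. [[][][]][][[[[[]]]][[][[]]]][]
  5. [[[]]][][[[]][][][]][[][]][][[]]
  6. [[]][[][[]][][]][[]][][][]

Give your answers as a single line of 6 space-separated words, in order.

String 1 '[[[[[]]]][][][][][][][]][][][]': depth seq [1 2 3 4 5 4 3 2 1 2 1 2 1 2 1 2 1 2 1 2 1 2 1 0 1 0 1 0 1 0]
  -> pairs=15 depth=5 groups=4 -> yes
String 2 '[[][][[][][][][][][[][]][][][]]]': depth seq [1 2 1 2 1 2 3 2 3 2 3 2 3 2 3 2 3 2 3 4 3 4 3 2 3 2 3 2 3 2 1 0]
  -> pairs=16 depth=4 groups=1 -> no
String 3 '[[[][[[[]]]][]]][[]][][[]][]': depth seq [1 2 3 2 3 4 5 6 5 4 3 2 3 2 1 0 1 2 1 0 1 0 1 2 1 0 1 0]
  -> pairs=14 depth=6 groups=5 -> no
String 4 '[[][][]][][[[[[]]]][[][[]]]][]': depth seq [1 2 1 2 1 2 1 0 1 0 1 2 3 4 5 4 3 2 1 2 3 2 3 4 3 2 1 0 1 0]
  -> pairs=15 depth=5 groups=4 -> yes
String 5 '[[[]]][][[[]][][][]][[][]][][[]]': depth seq [1 2 3 2 1 0 1 0 1 2 3 2 1 2 1 2 1 2 1 0 1 2 1 2 1 0 1 0 1 2 1 0]
  -> pairs=16 depth=3 groups=6 -> no
String 6 '[[]][[][[]][][]][[]][][][]': depth seq [1 2 1 0 1 2 1 2 3 2 1 2 1 2 1 0 1 2 1 0 1 0 1 0 1 0]
  -> pairs=13 depth=3 groups=6 -> no

Answer: yes no no yes no no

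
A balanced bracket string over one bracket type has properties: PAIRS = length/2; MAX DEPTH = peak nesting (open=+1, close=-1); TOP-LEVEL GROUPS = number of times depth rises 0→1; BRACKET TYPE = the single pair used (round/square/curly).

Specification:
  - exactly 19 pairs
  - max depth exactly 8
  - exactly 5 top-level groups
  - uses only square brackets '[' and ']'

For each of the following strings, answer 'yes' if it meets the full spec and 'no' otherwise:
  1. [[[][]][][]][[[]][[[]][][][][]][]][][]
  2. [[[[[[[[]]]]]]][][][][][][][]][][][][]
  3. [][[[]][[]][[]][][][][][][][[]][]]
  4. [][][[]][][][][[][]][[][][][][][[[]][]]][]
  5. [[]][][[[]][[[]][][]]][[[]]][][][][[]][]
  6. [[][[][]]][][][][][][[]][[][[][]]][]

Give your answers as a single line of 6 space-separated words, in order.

String 1 '[[[][]][][]][[[]][[[]][][][][]][]][][]': depth seq [1 2 3 2 3 2 1 2 1 2 1 0 1 2 3 2 1 2 3 4 3 2 3 2 3 2 3 2 3 2 1 2 1 0 1 0 1 0]
  -> pairs=19 depth=4 groups=4 -> no
String 2 '[[[[[[[[]]]]]]][][][][][][][]][][][][]': depth seq [1 2 3 4 5 6 7 8 7 6 5 4 3 2 1 2 1 2 1 2 1 2 1 2 1 2 1 2 1 0 1 0 1 0 1 0 1 0]
  -> pairs=19 depth=8 groups=5 -> yes
String 3 '[][[[]][[]][[]][][][][][][][[]][]]': depth seq [1 0 1 2 3 2 1 2 3 2 1 2 3 2 1 2 1 2 1 2 1 2 1 2 1 2 1 2 3 2 1 2 1 0]
  -> pairs=17 depth=3 groups=2 -> no
String 4 '[][][[]][][][][[][]][[][][][][][[[]][]]][]': depth seq [1 0 1 0 1 2 1 0 1 0 1 0 1 0 1 2 1 2 1 0 1 2 1 2 1 2 1 2 1 2 1 2 3 4 3 2 3 2 1 0 1 0]
  -> pairs=21 depth=4 groups=9 -> no
String 5 '[[]][][[[]][[[]][][]]][[[]]][][][][[]][]': depth seq [1 2 1 0 1 0 1 2 3 2 1 2 3 4 3 2 3 2 3 2 1 0 1 2 3 2 1 0 1 0 1 0 1 0 1 2 1 0 1 0]
  -> pairs=20 depth=4 groups=9 -> no
String 6 '[[][[][]]][][][][][][[]][[][[][]]][]': depth seq [1 2 1 2 3 2 3 2 1 0 1 0 1 0 1 0 1 0 1 0 1 2 1 0 1 2 1 2 3 2 3 2 1 0 1 0]
  -> pairs=18 depth=3 groups=9 -> no

Answer: no yes no no no no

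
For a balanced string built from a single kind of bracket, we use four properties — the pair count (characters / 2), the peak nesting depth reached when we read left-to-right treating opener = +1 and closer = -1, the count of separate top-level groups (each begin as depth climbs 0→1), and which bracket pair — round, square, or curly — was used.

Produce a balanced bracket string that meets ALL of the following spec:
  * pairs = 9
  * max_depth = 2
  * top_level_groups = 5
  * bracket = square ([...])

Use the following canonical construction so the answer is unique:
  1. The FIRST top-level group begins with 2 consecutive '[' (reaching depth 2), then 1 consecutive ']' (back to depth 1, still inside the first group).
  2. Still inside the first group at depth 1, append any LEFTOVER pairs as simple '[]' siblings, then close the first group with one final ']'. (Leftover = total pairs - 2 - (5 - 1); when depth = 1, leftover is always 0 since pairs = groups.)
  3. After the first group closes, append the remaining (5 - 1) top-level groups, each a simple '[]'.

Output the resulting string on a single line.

Spec: pairs=9 depth=2 groups=5
Leftover pairs = 9 - 2 - (5-1) = 3
First group: deep chain of depth 2 + 3 sibling pairs
Remaining 4 groups: simple '[]' each

Answer: [[][][][]][][][][]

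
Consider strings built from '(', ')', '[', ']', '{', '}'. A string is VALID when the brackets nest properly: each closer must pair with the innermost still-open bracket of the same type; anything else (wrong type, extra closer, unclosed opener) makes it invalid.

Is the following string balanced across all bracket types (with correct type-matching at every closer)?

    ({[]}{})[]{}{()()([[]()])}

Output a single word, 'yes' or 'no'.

pos 0: push '('; stack = (
pos 1: push '{'; stack = ({
pos 2: push '['; stack = ({[
pos 3: ']' matches '['; pop; stack = ({
pos 4: '}' matches '{'; pop; stack = (
pos 5: push '{'; stack = ({
pos 6: '}' matches '{'; pop; stack = (
pos 7: ')' matches '('; pop; stack = (empty)
pos 8: push '['; stack = [
pos 9: ']' matches '['; pop; stack = (empty)
pos 10: push '{'; stack = {
pos 11: '}' matches '{'; pop; stack = (empty)
pos 12: push '{'; stack = {
pos 13: push '('; stack = {(
pos 14: ')' matches '('; pop; stack = {
pos 15: push '('; stack = {(
pos 16: ')' matches '('; pop; stack = {
pos 17: push '('; stack = {(
pos 18: push '['; stack = {([
pos 19: push '['; stack = {([[
pos 20: ']' matches '['; pop; stack = {([
pos 21: push '('; stack = {([(
pos 22: ')' matches '('; pop; stack = {([
pos 23: ']' matches '['; pop; stack = {(
pos 24: ')' matches '('; pop; stack = {
pos 25: '}' matches '{'; pop; stack = (empty)
end: stack empty → VALID
Verdict: properly nested → yes

Answer: yes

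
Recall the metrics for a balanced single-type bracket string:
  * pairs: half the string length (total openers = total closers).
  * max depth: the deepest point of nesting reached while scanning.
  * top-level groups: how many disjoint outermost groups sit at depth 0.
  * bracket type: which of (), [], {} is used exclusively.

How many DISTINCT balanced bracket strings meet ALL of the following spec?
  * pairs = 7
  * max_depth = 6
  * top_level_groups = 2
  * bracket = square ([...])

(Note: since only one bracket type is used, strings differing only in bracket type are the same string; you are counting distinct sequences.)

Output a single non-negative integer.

Spec: pairs=7 depth=6 groups=2
Count(depth <= 6) = 132
Count(depth <= 5) = 130
Count(depth == 6) = 132 - 130 = 2

Answer: 2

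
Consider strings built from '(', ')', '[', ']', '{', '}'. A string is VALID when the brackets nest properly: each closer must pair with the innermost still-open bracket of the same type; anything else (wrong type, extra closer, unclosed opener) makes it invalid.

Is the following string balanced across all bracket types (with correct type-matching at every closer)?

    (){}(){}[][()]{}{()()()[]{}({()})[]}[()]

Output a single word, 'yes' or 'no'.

Answer: yes

Derivation:
pos 0: push '('; stack = (
pos 1: ')' matches '('; pop; stack = (empty)
pos 2: push '{'; stack = {
pos 3: '}' matches '{'; pop; stack = (empty)
pos 4: push '('; stack = (
pos 5: ')' matches '('; pop; stack = (empty)
pos 6: push '{'; stack = {
pos 7: '}' matches '{'; pop; stack = (empty)
pos 8: push '['; stack = [
pos 9: ']' matches '['; pop; stack = (empty)
pos 10: push '['; stack = [
pos 11: push '('; stack = [(
pos 12: ')' matches '('; pop; stack = [
pos 13: ']' matches '['; pop; stack = (empty)
pos 14: push '{'; stack = {
pos 15: '}' matches '{'; pop; stack = (empty)
pos 16: push '{'; stack = {
pos 17: push '('; stack = {(
pos 18: ')' matches '('; pop; stack = {
pos 19: push '('; stack = {(
pos 20: ')' matches '('; pop; stack = {
pos 21: push '('; stack = {(
pos 22: ')' matches '('; pop; stack = {
pos 23: push '['; stack = {[
pos 24: ']' matches '['; pop; stack = {
pos 25: push '{'; stack = {{
pos 26: '}' matches '{'; pop; stack = {
pos 27: push '('; stack = {(
pos 28: push '{'; stack = {({
pos 29: push '('; stack = {({(
pos 30: ')' matches '('; pop; stack = {({
pos 31: '}' matches '{'; pop; stack = {(
pos 32: ')' matches '('; pop; stack = {
pos 33: push '['; stack = {[
pos 34: ']' matches '['; pop; stack = {
pos 35: '}' matches '{'; pop; stack = (empty)
pos 36: push '['; stack = [
pos 37: push '('; stack = [(
pos 38: ')' matches '('; pop; stack = [
pos 39: ']' matches '['; pop; stack = (empty)
end: stack empty → VALID
Verdict: properly nested → yes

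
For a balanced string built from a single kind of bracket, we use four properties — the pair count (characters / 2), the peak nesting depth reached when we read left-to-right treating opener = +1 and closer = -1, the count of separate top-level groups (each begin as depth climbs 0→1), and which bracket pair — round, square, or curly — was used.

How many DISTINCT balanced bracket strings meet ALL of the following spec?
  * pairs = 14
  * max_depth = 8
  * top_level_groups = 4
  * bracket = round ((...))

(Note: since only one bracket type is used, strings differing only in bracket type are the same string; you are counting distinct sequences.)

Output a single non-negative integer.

Answer: 4320

Derivation:
Spec: pairs=14 depth=8 groups=4
Count(depth <= 8) = 326044
Count(depth <= 7) = 321724
Count(depth == 8) = 326044 - 321724 = 4320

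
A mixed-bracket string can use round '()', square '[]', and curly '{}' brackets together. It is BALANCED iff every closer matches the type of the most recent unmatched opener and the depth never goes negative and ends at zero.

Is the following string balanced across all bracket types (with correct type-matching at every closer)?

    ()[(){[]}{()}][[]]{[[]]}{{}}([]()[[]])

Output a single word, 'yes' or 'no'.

Answer: yes

Derivation:
pos 0: push '('; stack = (
pos 1: ')' matches '('; pop; stack = (empty)
pos 2: push '['; stack = [
pos 3: push '('; stack = [(
pos 4: ')' matches '('; pop; stack = [
pos 5: push '{'; stack = [{
pos 6: push '['; stack = [{[
pos 7: ']' matches '['; pop; stack = [{
pos 8: '}' matches '{'; pop; stack = [
pos 9: push '{'; stack = [{
pos 10: push '('; stack = [{(
pos 11: ')' matches '('; pop; stack = [{
pos 12: '}' matches '{'; pop; stack = [
pos 13: ']' matches '['; pop; stack = (empty)
pos 14: push '['; stack = [
pos 15: push '['; stack = [[
pos 16: ']' matches '['; pop; stack = [
pos 17: ']' matches '['; pop; stack = (empty)
pos 18: push '{'; stack = {
pos 19: push '['; stack = {[
pos 20: push '['; stack = {[[
pos 21: ']' matches '['; pop; stack = {[
pos 22: ']' matches '['; pop; stack = {
pos 23: '}' matches '{'; pop; stack = (empty)
pos 24: push '{'; stack = {
pos 25: push '{'; stack = {{
pos 26: '}' matches '{'; pop; stack = {
pos 27: '}' matches '{'; pop; stack = (empty)
pos 28: push '('; stack = (
pos 29: push '['; stack = ([
pos 30: ']' matches '['; pop; stack = (
pos 31: push '('; stack = ((
pos 32: ')' matches '('; pop; stack = (
pos 33: push '['; stack = ([
pos 34: push '['; stack = ([[
pos 35: ']' matches '['; pop; stack = ([
pos 36: ']' matches '['; pop; stack = (
pos 37: ')' matches '('; pop; stack = (empty)
end: stack empty → VALID
Verdict: properly nested → yes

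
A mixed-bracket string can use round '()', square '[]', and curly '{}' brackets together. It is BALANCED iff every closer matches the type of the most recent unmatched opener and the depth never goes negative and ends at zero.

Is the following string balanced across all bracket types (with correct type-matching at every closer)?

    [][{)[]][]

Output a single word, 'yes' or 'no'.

Answer: no

Derivation:
pos 0: push '['; stack = [
pos 1: ']' matches '['; pop; stack = (empty)
pos 2: push '['; stack = [
pos 3: push '{'; stack = [{
pos 4: saw closer ')' but top of stack is '{' (expected '}') → INVALID
Verdict: type mismatch at position 4: ')' closes '{' → no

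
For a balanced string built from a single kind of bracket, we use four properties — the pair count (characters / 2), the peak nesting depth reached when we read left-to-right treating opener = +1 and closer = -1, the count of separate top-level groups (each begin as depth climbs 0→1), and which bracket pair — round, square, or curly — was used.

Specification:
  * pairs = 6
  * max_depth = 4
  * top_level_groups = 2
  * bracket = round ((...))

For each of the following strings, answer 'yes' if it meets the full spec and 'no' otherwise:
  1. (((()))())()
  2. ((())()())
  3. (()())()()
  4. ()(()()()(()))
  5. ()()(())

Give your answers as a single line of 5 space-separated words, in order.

String 1 '(((()))())()': depth seq [1 2 3 4 3 2 1 2 1 0 1 0]
  -> pairs=6 depth=4 groups=2 -> yes
String 2 '((())()())': depth seq [1 2 3 2 1 2 1 2 1 0]
  -> pairs=5 depth=3 groups=1 -> no
String 3 '(()())()()': depth seq [1 2 1 2 1 0 1 0 1 0]
  -> pairs=5 depth=2 groups=3 -> no
String 4 '()(()()()(()))': depth seq [1 0 1 2 1 2 1 2 1 2 3 2 1 0]
  -> pairs=7 depth=3 groups=2 -> no
String 5 '()()(())': depth seq [1 0 1 0 1 2 1 0]
  -> pairs=4 depth=2 groups=3 -> no

Answer: yes no no no no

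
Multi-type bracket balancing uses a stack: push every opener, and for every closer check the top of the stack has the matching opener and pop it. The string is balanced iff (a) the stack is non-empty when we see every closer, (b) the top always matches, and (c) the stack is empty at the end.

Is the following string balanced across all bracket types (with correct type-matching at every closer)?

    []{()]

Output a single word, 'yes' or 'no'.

pos 0: push '['; stack = [
pos 1: ']' matches '['; pop; stack = (empty)
pos 2: push '{'; stack = {
pos 3: push '('; stack = {(
pos 4: ')' matches '('; pop; stack = {
pos 5: saw closer ']' but top of stack is '{' (expected '}') → INVALID
Verdict: type mismatch at position 5: ']' closes '{' → no

Answer: no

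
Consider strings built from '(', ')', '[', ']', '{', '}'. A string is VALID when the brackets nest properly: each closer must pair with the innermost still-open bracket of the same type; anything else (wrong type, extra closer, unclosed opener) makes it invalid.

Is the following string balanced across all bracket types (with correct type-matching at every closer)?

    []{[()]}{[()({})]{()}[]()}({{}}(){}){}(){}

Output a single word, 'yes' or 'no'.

Answer: yes

Derivation:
pos 0: push '['; stack = [
pos 1: ']' matches '['; pop; stack = (empty)
pos 2: push '{'; stack = {
pos 3: push '['; stack = {[
pos 4: push '('; stack = {[(
pos 5: ')' matches '('; pop; stack = {[
pos 6: ']' matches '['; pop; stack = {
pos 7: '}' matches '{'; pop; stack = (empty)
pos 8: push '{'; stack = {
pos 9: push '['; stack = {[
pos 10: push '('; stack = {[(
pos 11: ')' matches '('; pop; stack = {[
pos 12: push '('; stack = {[(
pos 13: push '{'; stack = {[({
pos 14: '}' matches '{'; pop; stack = {[(
pos 15: ')' matches '('; pop; stack = {[
pos 16: ']' matches '['; pop; stack = {
pos 17: push '{'; stack = {{
pos 18: push '('; stack = {{(
pos 19: ')' matches '('; pop; stack = {{
pos 20: '}' matches '{'; pop; stack = {
pos 21: push '['; stack = {[
pos 22: ']' matches '['; pop; stack = {
pos 23: push '('; stack = {(
pos 24: ')' matches '('; pop; stack = {
pos 25: '}' matches '{'; pop; stack = (empty)
pos 26: push '('; stack = (
pos 27: push '{'; stack = ({
pos 28: push '{'; stack = ({{
pos 29: '}' matches '{'; pop; stack = ({
pos 30: '}' matches '{'; pop; stack = (
pos 31: push '('; stack = ((
pos 32: ')' matches '('; pop; stack = (
pos 33: push '{'; stack = ({
pos 34: '}' matches '{'; pop; stack = (
pos 35: ')' matches '('; pop; stack = (empty)
pos 36: push '{'; stack = {
pos 37: '}' matches '{'; pop; stack = (empty)
pos 38: push '('; stack = (
pos 39: ')' matches '('; pop; stack = (empty)
pos 40: push '{'; stack = {
pos 41: '}' matches '{'; pop; stack = (empty)
end: stack empty → VALID
Verdict: properly nested → yes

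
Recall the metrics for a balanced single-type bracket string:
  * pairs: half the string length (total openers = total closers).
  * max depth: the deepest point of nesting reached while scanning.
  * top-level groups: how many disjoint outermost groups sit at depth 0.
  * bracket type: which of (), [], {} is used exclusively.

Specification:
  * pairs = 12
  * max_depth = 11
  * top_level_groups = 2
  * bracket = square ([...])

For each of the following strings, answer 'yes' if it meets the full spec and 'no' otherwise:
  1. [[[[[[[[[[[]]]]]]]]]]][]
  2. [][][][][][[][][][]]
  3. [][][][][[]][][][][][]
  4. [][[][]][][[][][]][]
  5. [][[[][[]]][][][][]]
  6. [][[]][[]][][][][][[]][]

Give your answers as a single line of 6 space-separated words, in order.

String 1 '[[[[[[[[[[[]]]]]]]]]]][]': depth seq [1 2 3 4 5 6 7 8 9 10 11 10 9 8 7 6 5 4 3 2 1 0 1 0]
  -> pairs=12 depth=11 groups=2 -> yes
String 2 '[][][][][][[][][][]]': depth seq [1 0 1 0 1 0 1 0 1 0 1 2 1 2 1 2 1 2 1 0]
  -> pairs=10 depth=2 groups=6 -> no
String 3 '[][][][][[]][][][][][]': depth seq [1 0 1 0 1 0 1 0 1 2 1 0 1 0 1 0 1 0 1 0 1 0]
  -> pairs=11 depth=2 groups=10 -> no
String 4 '[][[][]][][[][][]][]': depth seq [1 0 1 2 1 2 1 0 1 0 1 2 1 2 1 2 1 0 1 0]
  -> pairs=10 depth=2 groups=5 -> no
String 5 '[][[[][[]]][][][][]]': depth seq [1 0 1 2 3 2 3 4 3 2 1 2 1 2 1 2 1 2 1 0]
  -> pairs=10 depth=4 groups=2 -> no
String 6 '[][[]][[]][][][][][[]][]': depth seq [1 0 1 2 1 0 1 2 1 0 1 0 1 0 1 0 1 0 1 2 1 0 1 0]
  -> pairs=12 depth=2 groups=9 -> no

Answer: yes no no no no no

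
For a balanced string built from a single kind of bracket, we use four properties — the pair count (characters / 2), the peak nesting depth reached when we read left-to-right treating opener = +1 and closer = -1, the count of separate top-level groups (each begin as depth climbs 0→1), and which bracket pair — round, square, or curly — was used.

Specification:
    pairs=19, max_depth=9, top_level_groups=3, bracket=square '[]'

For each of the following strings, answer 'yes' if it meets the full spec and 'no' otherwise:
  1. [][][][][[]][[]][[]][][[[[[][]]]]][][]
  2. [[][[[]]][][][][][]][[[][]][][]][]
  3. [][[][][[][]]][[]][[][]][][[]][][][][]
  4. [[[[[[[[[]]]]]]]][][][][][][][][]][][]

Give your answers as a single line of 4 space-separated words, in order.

Answer: no no no yes

Derivation:
String 1 '[][][][][[]][[]][[]][][[[[[][]]]]][][]': depth seq [1 0 1 0 1 0 1 0 1 2 1 0 1 2 1 0 1 2 1 0 1 0 1 2 3 4 5 4 5 4 3 2 1 0 1 0 1 0]
  -> pairs=19 depth=5 groups=11 -> no
String 2 '[[][[[]]][][][][][]][[[][]][][]][]': depth seq [1 2 1 2 3 4 3 2 1 2 1 2 1 2 1 2 1 2 1 0 1 2 3 2 3 2 1 2 1 2 1 0 1 0]
  -> pairs=17 depth=4 groups=3 -> no
String 3 '[][[][][[][]]][[]][[][]][][[]][][][][]': depth seq [1 0 1 2 1 2 1 2 3 2 3 2 1 0 1 2 1 0 1 2 1 2 1 0 1 0 1 2 1 0 1 0 1 0 1 0 1 0]
  -> pairs=19 depth=3 groups=10 -> no
String 4 '[[[[[[[[[]]]]]]]][][][][][][][][]][][]': depth seq [1 2 3 4 5 6 7 8 9 8 7 6 5 4 3 2 1 2 1 2 1 2 1 2 1 2 1 2 1 2 1 2 1 0 1 0 1 0]
  -> pairs=19 depth=9 groups=3 -> yes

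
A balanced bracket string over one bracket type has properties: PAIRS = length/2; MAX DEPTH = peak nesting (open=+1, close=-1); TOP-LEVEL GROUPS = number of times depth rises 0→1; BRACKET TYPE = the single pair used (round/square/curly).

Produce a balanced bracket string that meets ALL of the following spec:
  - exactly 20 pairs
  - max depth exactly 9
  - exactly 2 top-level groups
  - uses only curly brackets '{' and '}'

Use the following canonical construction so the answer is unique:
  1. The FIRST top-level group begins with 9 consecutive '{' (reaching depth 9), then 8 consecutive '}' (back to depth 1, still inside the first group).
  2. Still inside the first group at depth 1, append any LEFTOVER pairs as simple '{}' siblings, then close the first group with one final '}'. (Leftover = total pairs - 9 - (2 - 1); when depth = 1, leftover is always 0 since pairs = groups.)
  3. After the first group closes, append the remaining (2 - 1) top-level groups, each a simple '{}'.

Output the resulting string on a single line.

Answer: {{{{{{{{{}}}}}}}}{}{}{}{}{}{}{}{}{}{}}{}

Derivation:
Spec: pairs=20 depth=9 groups=2
Leftover pairs = 20 - 9 - (2-1) = 10
First group: deep chain of depth 9 + 10 sibling pairs
Remaining 1 groups: simple '{}' each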